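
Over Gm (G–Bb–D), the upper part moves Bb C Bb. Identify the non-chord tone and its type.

The harmony at that moment is G minor triad (G, Bb, D); C is not a chord tone.
It is approached by step up from Bb and left by step down to Bb.
Step away and step back to the same note — a neighbor tone (upper neighbor).

C is a neighbor tone.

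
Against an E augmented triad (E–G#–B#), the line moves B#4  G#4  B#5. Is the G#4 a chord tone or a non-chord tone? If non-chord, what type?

E augmented triad contains E, G#, B#; G# is the third, so it is a chord tone.

Chord tone (the third of E augmented triad).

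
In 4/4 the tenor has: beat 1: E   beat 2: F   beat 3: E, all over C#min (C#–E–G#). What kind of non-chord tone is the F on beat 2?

Upper neighbor tone.

The harmony at that moment is C# minor triad (C#, E, G#); F is not a chord tone.
It is approached by step up from E and left by step down to E.
Step away and step back to the same note — a neighbor tone (upper neighbor).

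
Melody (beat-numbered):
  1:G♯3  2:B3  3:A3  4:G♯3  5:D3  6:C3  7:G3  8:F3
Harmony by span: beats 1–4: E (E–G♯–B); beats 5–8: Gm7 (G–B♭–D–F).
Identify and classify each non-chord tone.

A3 (beat 3) — passing tone; C3 (beat 6) — escape tone.

The harmony at that moment is E major triad (E, G♯, B); A3 is not a chord tone.
It is approached by step down from B3 and left by step down to G♯3.
Step in, step out in the same direction — a passing tone.
The harmony at that moment is G minor seventh chord (G, B♭, D, F); C3 is not a chord tone.
It is approached by step down from D3 and left by leap up to G3.
Step in, leap out — an escape tone.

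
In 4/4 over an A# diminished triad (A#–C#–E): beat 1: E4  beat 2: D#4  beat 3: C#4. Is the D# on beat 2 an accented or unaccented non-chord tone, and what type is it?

Unaccented passing tone.

The harmony at that moment is A# diminished triad (A#, C#, E); D#4 is not a chord tone.
It is approached by step down from E4 and left by step down to C#4.
Step in, step out in the same direction — a passing tone.
It falls on a weak beat, so it is unaccented.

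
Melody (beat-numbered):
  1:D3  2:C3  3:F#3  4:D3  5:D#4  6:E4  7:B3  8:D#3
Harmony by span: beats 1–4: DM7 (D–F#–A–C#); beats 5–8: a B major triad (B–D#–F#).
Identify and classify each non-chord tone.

The harmony at that moment is D major seventh chord (D, F#, A, C#); C3 is not a chord tone.
It is approached by step down from D3 and left by leap up to F#3.
Step in, leap out — an escape tone.
The harmony at that moment is B major triad (B, D#, F#); E4 is not a chord tone.
It is approached by step up from D#4 and left by leap down to B3.
Step in, leap out — an escape tone.

C3 (beat 2) — escape tone; E4 (beat 6) — escape tone.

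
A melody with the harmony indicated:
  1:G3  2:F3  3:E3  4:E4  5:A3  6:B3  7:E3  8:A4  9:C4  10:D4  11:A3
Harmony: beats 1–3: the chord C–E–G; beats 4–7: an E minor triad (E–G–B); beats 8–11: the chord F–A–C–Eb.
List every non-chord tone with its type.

F3 (beat 2) — passing tone; A3 (beat 5) — appoggiatura; D4 (beat 10) — escape tone.

The harmony at that moment is C major triad (C, E, G); F3 is not a chord tone.
It is approached by step down from G3 and left by step down to E3.
Step in, step out in the same direction — a passing tone.
The harmony at that moment is E minor triad (E, G, B); A3 is not a chord tone.
It is approached by leap down from E4 and left by step up to B3.
Leap in, step out — an appoggiatura.
The harmony at that moment is F dominant seventh chord (F, A, C, Eb); D4 is not a chord tone.
It is approached by step up from C4 and left by leap down to A3.
Step in, leap out — an escape tone.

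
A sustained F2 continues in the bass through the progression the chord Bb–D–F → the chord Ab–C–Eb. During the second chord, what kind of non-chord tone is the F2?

The harmony at that moment is Ab major triad (Ab, C, Eb); F2 is not a chord tone.
It is held over (the same pitch as the preceding F2) and then sustained as the same pitch into the next harmony.
Sustained through a change of harmony — a pedal tone.

Pedal tone (pedal point).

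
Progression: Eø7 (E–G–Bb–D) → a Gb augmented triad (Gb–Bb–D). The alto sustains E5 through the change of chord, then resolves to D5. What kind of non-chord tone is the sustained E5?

E5 is a suspension.

The harmony at that moment is Gb augmented triad (Gb, Bb, D); E5 is not a chord tone.
It is held over (the same pitch as the preceding E5) and left by step down to D5.
Held over from the previous chord and resolving down by step — a suspension.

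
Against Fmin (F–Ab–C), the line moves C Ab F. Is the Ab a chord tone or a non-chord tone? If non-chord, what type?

Chord tone (the third of F minor triad).

F minor triad contains F, Ab, C; Ab is the third, so it is a chord tone.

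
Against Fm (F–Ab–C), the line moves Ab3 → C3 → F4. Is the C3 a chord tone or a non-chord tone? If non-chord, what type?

Chord tone (the fifth of F minor triad).

F minor triad contains F, Ab, C; C is the fifth, so it is a chord tone.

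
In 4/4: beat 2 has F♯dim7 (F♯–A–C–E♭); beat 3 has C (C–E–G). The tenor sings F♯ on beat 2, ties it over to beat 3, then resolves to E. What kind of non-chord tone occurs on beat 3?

Suspension.

The harmony at that moment is C major triad (C, E, G); F♯ is not a chord tone.
It is held over (the same pitch as the preceding F♯) and left by step down to E.
Held over from the previous chord and resolving down by step — a suspension.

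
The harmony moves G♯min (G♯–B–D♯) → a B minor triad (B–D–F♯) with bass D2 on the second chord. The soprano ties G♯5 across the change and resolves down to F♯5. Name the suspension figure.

At the second chord the bass is D2. The suspended G♯5 lies a fourth above the bass; after resolving down by step to F♯5, the interval above the bass becomes a third.
Suspension figures are named by those two intervals: 4–3.

4–3 suspension.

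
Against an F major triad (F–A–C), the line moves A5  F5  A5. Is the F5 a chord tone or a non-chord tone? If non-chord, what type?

F major triad contains F, A, C; F is the root, so it is a chord tone.

Chord tone (the root of F major triad).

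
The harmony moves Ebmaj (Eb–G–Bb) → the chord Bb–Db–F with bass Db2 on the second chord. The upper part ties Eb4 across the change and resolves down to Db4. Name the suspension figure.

9–8 suspension.

At the second chord the bass is Db2. The suspended Eb4 lies a ninth above the bass; after resolving down by step to Db4, the interval above the bass becomes an octave.
Suspension figures are named by those two intervals: 9–8.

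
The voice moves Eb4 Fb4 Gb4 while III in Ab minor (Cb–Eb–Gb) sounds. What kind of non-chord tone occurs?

The harmony at that moment is Cb major triad (Cb, Eb, Gb); Fb4 is not a chord tone.
It is approached by step up from Eb4 and left by step up to Gb4.
Step in, step out in the same direction — a passing tone.

Fb4 is a passing tone.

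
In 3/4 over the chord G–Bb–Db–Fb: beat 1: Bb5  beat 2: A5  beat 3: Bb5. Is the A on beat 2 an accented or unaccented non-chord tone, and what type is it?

The harmony at that moment is G diminished seventh chord (G, Bb, Db, Fb); A5 is not a chord tone.
It is approached by step down from Bb5 and left by step up to Bb5.
Step away and step back to the same note — a neighbor tone (lower neighbor).
It falls on a weak beat, so it is unaccented.

Unaccented neighbor tone.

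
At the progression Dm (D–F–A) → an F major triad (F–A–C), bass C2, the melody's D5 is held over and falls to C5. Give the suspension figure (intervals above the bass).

At the second chord the bass is C2. The suspended D5 lies a ninth above the bass; after resolving down by step to C5, the interval above the bass becomes an octave.
Suspension figures are named by those two intervals: 9–8.

9–8 suspension.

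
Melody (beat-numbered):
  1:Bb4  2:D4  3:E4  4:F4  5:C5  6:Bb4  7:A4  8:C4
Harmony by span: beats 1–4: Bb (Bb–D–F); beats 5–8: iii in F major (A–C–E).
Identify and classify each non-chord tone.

E4 (beat 3) — passing tone; Bb4 (beat 6) — passing tone.

The harmony at that moment is Bb major triad (Bb, D, F); E4 is not a chord tone.
It is approached by step up from D4 and left by step up to F4.
Step in, step out in the same direction — a passing tone.
The harmony at that moment is A minor triad (A, C, E); Bb4 is not a chord tone.
It is approached by step down from C5 and left by step down to A4.
Step in, step out in the same direction — a passing tone.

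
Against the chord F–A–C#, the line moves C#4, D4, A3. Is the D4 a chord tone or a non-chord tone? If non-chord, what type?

The harmony at that moment is F augmented triad (F, A, C#); D4 is not a chord tone.
It is approached by step up from C#4 and left by leap down to A3.
Step in, leap out — an escape tone.

Non-chord tone — an escape tone.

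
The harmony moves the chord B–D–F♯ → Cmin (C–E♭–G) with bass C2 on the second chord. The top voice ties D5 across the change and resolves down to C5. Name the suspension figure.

9–8 suspension.

At the second chord the bass is C2. The suspended D5 lies a ninth above the bass; after resolving down by step to C5, the interval above the bass becomes an octave.
Suspension figures are named by those two intervals: 9–8.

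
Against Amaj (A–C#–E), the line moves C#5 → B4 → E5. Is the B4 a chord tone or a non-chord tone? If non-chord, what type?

Non-chord tone — an escape tone.

The harmony at that moment is A major triad (A, C#, E); B4 is not a chord tone.
It is approached by step down from C#5 and left by leap up to E5.
Step in, leap out — an escape tone.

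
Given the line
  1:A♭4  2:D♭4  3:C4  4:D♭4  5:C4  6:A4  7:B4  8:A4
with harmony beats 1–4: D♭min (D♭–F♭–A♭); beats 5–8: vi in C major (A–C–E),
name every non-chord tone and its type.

C4 (beat 3) — neighbor tone; B4 (beat 7) — neighbor tone.

The harmony at that moment is D♭ minor triad (D♭, F♭, A♭); C4 is not a chord tone.
It is approached by step down from D♭4 and left by step up to D♭4.
Step away and step back to the same note — a neighbor tone (lower neighbor).
The harmony at that moment is A minor triad (A, C, E); B4 is not a chord tone.
It is approached by step up from A4 and left by step down to A4.
Step away and step back to the same note — a neighbor tone (upper neighbor).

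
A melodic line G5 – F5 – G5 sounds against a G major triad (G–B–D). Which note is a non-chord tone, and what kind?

The harmony at that moment is G major triad (G, B, D); F5 is not a chord tone.
It is approached by step down from G5 and left by step up to G5.
Step away and step back to the same note — a neighbor tone (lower neighbor).

F5 is a neighbor tone.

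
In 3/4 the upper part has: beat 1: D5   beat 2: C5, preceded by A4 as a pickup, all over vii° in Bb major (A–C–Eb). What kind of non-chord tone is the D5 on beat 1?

Appoggiatura.

The harmony at that moment is A diminished triad (A, C, Eb); D5 is not a chord tone.
It is approached by leap up from A4 and left by step down to C5.
Leap in, step out, metrically accented — an appoggiatura.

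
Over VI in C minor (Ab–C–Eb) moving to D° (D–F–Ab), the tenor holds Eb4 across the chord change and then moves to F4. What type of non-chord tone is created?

The harmony at that moment is D diminished triad (D, F, Ab); Eb4 is not a chord tone.
It is held over (the same pitch as the preceding Eb4) and left by step up to F4.
Held over from the previous chord and resolving up by step — a retardation.

Eb4 is a retardation.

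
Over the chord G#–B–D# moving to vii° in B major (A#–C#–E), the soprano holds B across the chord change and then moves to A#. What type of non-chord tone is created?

The harmony at that moment is A# diminished triad (A#, C#, E); B is not a chord tone.
It is held over (the same pitch as the preceding B) and left by step down to A#.
Held over from the previous chord and resolving down by step — a suspension.

B is a suspension.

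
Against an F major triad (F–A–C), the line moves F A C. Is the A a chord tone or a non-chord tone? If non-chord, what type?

F major triad contains F, A, C; A is the third, so it is a chord tone.

Chord tone (the third of F major triad).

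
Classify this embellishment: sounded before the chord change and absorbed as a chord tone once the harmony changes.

Approach: ahead of the chord change (typically by step), so it is dissonant against the current harmony. Departure: none — the same pitch is restated or held and is a chord tone of the new harmony.
Dissonant first, consonant once the harmony catches up: the note simply arrives early — an anticipation. (The reverse timing, consonant first and dissonant after the change, would be a suspension or retardation.)

Anticipation.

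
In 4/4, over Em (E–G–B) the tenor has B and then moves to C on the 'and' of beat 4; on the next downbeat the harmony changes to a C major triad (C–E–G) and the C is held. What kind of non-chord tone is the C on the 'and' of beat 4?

The harmony at that moment is E minor triad (E, G, B); C is not a chord tone.
It is approached by step up from B and then sustained as the same pitch into the next harmony.
Arriving early and becoming a chord tone when the harmony changes — an anticipation.

Anticipation.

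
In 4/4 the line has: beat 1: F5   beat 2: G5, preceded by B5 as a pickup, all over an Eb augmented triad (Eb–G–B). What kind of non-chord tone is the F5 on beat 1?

The harmony at that moment is Eb augmented triad (Eb, G, B); F5 is not a chord tone.
It is approached by leap down from B5 and left by step up to G5.
Leap in, step out, metrically accented — an appoggiatura.

Appoggiatura.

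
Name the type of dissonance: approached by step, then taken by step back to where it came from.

Neighbor tone.

Approach: by step. Departure: by step in the opposite direction, back to the starting pitch.
Stepwise on both sides but reversing to return to the same chord tone — a neighbor tone. (Had it continued onward in the same direction it would be a passing tone instead.)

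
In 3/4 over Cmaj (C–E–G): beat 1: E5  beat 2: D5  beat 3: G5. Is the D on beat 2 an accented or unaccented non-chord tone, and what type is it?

Unaccented escape tone.

The harmony at that moment is C major triad (C, E, G); D5 is not a chord tone.
It is approached by step down from E5 and left by leap up to G5.
Step in, leap out — an escape tone.
It falls on a weak beat, so it is unaccented.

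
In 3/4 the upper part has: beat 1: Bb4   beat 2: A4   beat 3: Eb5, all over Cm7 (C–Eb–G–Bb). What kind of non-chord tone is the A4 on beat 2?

Escape tone.

The harmony at that moment is C minor seventh chord (C, Eb, G, Bb); A4 is not a chord tone.
It is approached by step down from Bb4 and left by leap up to Eb5.
Step in, leap out, on a weak beat — an escape tone.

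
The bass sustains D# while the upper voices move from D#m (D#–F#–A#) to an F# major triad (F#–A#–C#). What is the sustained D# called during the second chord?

The harmony at that moment is F# major triad (F#, A#, C#); D# is not a chord tone.
It is held over (the same pitch as the preceding D#) and then sustained as the same pitch into the next harmony.
Sustained through a change of harmony — a pedal tone.

Pedal tone (pedal point).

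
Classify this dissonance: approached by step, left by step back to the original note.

Neighbor tone.

Approach: by step. Departure: by step in the opposite direction, back to the starting pitch.
Stepwise on both sides but reversing to return to the same chord tone — a neighbor tone. (Had it continued onward in the same direction it would be a passing tone instead.)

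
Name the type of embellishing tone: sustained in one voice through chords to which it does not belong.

Approach: none. Departure: none — a single pitch is sustained while the chords change around it, passing through harmonies that do not contain it.
No melodic motion at all; the dissonance is created entirely by the moving harmonies against the stationary note — a pedal tone (pedal point).

Pedal tone.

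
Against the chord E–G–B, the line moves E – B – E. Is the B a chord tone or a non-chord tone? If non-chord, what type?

Chord tone (the fifth of E minor triad).

E minor triad contains E, G, B; B is the fifth, so it is a chord tone.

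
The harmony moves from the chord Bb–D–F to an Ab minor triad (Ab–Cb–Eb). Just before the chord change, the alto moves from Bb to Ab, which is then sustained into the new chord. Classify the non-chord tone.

The harmony at that moment is Bb major triad (Bb, D, F); Ab is not a chord tone.
It is approached by step down from Bb and then sustained as the same pitch into the next harmony.
Arriving early and becoming a chord tone when the harmony changes — an anticipation.

Ab is an anticipation.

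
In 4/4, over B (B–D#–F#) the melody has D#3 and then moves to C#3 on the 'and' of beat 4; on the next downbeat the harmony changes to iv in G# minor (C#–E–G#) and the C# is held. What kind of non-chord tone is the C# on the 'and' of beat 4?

The harmony at that moment is B major triad (B, D#, F#); C#3 is not a chord tone.
It is approached by step down from D#3 and then sustained as the same pitch into the next harmony.
Arriving early and becoming a chord tone when the harmony changes — an anticipation.

Anticipation.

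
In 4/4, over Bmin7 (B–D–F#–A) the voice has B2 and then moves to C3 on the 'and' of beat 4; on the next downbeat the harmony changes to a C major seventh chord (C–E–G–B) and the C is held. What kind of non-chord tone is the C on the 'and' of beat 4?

Anticipation.

The harmony at that moment is B minor seventh chord (B, D, F#, A); C3 is not a chord tone.
It is approached by step up from B2 and then sustained as the same pitch into the next harmony.
Arriving early and becoming a chord tone when the harmony changes — an anticipation.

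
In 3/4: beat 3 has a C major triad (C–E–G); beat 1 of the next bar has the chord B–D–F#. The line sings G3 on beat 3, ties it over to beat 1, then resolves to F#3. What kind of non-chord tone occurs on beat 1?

The harmony at that moment is B minor triad (B, D, F#); G3 is not a chord tone.
It is held over (the same pitch as the preceding G3) and left by step down to F#3.
Held over from the previous chord and resolving down by step — a suspension.

Suspension.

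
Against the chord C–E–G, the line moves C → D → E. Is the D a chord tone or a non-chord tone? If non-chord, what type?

The harmony at that moment is C major triad (C, E, G); D is not a chord tone.
It is approached by step up from C and left by step up to E.
Step in, step out in the same direction — a passing tone.

Non-chord tone — a passing tone.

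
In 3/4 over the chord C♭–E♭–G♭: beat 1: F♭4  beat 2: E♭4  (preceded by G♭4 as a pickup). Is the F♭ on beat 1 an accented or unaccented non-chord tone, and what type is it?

Accented passing tone.

The harmony at that moment is C♭ major triad (C♭, E♭, G♭); F♭4 is not a chord tone.
It is approached by step down from G♭4 and left by step down to E♭4.
Step in, step out in the same direction — a passing tone.
It falls on the downbeat, so it is accented.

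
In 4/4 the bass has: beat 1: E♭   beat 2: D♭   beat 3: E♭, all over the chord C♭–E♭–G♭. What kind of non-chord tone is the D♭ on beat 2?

The harmony at that moment is C♭ major triad (C♭, E♭, G♭); D♭ is not a chord tone.
It is approached by step down from E♭ and left by step up to E♭.
Step away and step back to the same note — a neighbor tone (lower neighbor).

Lower neighbor tone.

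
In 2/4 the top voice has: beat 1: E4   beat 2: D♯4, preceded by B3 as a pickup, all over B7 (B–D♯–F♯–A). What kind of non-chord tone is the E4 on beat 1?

The harmony at that moment is B dominant seventh chord (B, D♯, F♯, A); E4 is not a chord tone.
It is approached by leap up from B3 and left by step down to D♯4.
Leap in, step out, metrically accented — an appoggiatura.

Appoggiatura.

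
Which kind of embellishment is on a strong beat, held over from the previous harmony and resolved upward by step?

Approach: by preparation — the pitch is first a chord tone, then held (tied or repeated) while the harmony changes under it. Departure: up by step. Metric position: strong.
A prepared dissonance that resolves upward by step — a retardation. (The same figure resolving downward would be a suspension.)

Retardation.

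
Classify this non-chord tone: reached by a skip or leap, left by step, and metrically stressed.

Approach: by leap. Departure: by step. Metric position: strong.
Leap in, step out, in a metrically strong position — an appoggiatura. (It is the mirror image of the escape tone, which steps in and leaps out from a weak position.)

Appoggiatura.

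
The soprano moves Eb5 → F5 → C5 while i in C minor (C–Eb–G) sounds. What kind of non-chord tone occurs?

The harmony at that moment is C minor triad (C, Eb, G); F5 is not a chord tone.
It is approached by step up from Eb5 and left by leap down to C5.
Step in, leap out — an escape tone.

F5 is an escape tone.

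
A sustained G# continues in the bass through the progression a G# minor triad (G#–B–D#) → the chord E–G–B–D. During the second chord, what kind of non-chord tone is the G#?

Pedal tone (pedal point).

The harmony at that moment is E minor seventh chord (E, G, B, D); G# is not a chord tone.
It is held over (the same pitch as the preceding G#) and then sustained as the same pitch into the next harmony.
Sustained through a change of harmony — a pedal tone.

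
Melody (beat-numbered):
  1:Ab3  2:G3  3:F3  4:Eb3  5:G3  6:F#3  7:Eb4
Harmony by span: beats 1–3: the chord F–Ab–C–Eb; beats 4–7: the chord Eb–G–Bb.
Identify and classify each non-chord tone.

The harmony at that moment is F minor seventh chord (F, Ab, C, Eb); G3 is not a chord tone.
It is approached by step down from Ab3 and left by step down to F3.
Step in, step out in the same direction — a passing tone.
The harmony at that moment is Eb major triad (Eb, G, Bb); F#3 is not a chord tone.
It is approached by step down from G3 and left by leap up to Eb4.
Step in, leap out — an escape tone.

G3 (beat 2) — passing tone; F#3 (beat 6) — escape tone.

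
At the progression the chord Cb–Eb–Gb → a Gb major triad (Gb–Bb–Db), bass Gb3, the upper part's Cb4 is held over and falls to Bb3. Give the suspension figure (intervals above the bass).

At the second chord the bass is Gb3. The suspended Cb4 lies a fourth above the bass; after resolving down by step to Bb3, the interval above the bass becomes a third.
Suspension figures are named by those two intervals: 4–3.

4–3 suspension.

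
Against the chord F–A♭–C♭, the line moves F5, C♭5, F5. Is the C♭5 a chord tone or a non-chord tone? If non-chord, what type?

Chord tone (the fifth of F diminished triad).

F diminished triad contains F, A♭, C♭; C♭ is the fifth, so it is a chord tone.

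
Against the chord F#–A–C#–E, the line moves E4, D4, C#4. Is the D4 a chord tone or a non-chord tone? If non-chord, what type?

The harmony at that moment is F# minor seventh chord (F#, A, C#, E); D4 is not a chord tone.
It is approached by step down from E4 and left by step down to C#4.
Step in, step out in the same direction — a passing tone.

Non-chord tone — a passing tone.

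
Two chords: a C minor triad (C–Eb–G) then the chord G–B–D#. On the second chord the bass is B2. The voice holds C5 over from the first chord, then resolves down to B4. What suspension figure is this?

At the second chord the bass is B2. The suspended C5 lies a ninth above the bass; after resolving down by step to B4, the interval above the bass becomes an octave.
Suspension figures are named by those two intervals: 9–8.

9–8 suspension.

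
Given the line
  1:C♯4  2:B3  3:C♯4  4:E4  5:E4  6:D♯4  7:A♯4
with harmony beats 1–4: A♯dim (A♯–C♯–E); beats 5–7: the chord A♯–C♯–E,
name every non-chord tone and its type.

The harmony at that moment is A♯ diminished triad (A♯, C♯, E); B3 is not a chord tone.
It is approached by step down from C♯4 and left by step up to C♯4.
Step away and step back to the same note — a neighbor tone (lower neighbor).
The harmony at that moment is A♯ diminished triad (A♯, C♯, E); D♯4 is not a chord tone.
It is approached by step down from E4 and left by leap up to A♯4.
Step in, leap out — an escape tone.

B3 (beat 2) — neighbor tone; D♯4 (beat 6) — escape tone.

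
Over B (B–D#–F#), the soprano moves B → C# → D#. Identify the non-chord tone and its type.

The harmony at that moment is B major triad (B, D#, F#); C# is not a chord tone.
It is approached by step up from B and left by step up to D#.
Step in, step out in the same direction — a passing tone.

C# is a passing tone.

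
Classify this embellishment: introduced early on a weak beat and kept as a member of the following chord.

Anticipation.

Approach: ahead of the chord change (typically by step), so it is dissonant against the current harmony. Departure: none — the same pitch is restated or held and is a chord tone of the new harmony.
Dissonant first, consonant once the harmony catches up: the note simply arrives early — an anticipation. (The reverse timing, consonant first and dissonant after the change, would be a suspension or retardation.)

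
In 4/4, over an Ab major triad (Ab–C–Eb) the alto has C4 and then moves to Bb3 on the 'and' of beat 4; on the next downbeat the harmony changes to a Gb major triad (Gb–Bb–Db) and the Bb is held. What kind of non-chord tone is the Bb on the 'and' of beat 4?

Anticipation.

The harmony at that moment is Ab major triad (Ab, C, Eb); Bb3 is not a chord tone.
It is approached by step down from C4 and then sustained as the same pitch into the next harmony.
Arriving early and becoming a chord tone when the harmony changes — an anticipation.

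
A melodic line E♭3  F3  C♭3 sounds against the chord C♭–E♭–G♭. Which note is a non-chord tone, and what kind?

F3 is an escape tone.

The harmony at that moment is C♭ major triad (C♭, E♭, G♭); F3 is not a chord tone.
It is approached by step up from E♭3 and left by leap down to C♭3.
Step in, leap out — an escape tone.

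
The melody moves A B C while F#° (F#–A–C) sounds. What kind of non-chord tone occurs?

B is a passing tone.

The harmony at that moment is F# diminished triad (F#, A, C); B is not a chord tone.
It is approached by step up from A and left by step up to C.
Step in, step out in the same direction — a passing tone.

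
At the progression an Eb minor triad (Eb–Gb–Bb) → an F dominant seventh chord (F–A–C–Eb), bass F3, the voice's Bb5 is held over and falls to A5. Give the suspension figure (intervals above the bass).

4–3 suspension.

At the second chord the bass is F3. The suspended Bb5 lies a fourth above the bass; after resolving down by step to A5, the interval above the bass becomes a third.
Suspension figures are named by those two intervals: 4–3.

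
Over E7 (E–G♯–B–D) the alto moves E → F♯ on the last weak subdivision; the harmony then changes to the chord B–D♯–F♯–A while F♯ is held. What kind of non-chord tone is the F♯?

The harmony at that moment is E dominant seventh chord (E, G♯, B, D); F♯ is not a chord tone.
It is approached by step up from E and then sustained as the same pitch into the next harmony.
Arriving early and becoming a chord tone when the harmony changes — an anticipation.

F♯ is an anticipation.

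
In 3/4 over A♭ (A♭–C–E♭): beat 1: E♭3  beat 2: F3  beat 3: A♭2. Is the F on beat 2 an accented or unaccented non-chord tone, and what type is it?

The harmony at that moment is A♭ major triad (A♭, C, E♭); F3 is not a chord tone.
It is approached by step up from E♭3 and left by leap down to A♭2.
Step in, leap out — an escape tone.
It falls on a weak beat, so it is unaccented.

Unaccented escape tone.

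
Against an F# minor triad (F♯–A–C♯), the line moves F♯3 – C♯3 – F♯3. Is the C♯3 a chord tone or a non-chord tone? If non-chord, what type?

F# minor triad contains F♯, A, C♯; C♯ is the fifth, so it is a chord tone.

Chord tone (the fifth of F# minor triad).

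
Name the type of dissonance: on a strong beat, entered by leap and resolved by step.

Appoggiatura.

Approach: by leap. Departure: by step. Metric position: strong.
Leap in, step out, in a metrically strong position — an appoggiatura. (It is the mirror image of the escape tone, which steps in and leaps out from a weak position.)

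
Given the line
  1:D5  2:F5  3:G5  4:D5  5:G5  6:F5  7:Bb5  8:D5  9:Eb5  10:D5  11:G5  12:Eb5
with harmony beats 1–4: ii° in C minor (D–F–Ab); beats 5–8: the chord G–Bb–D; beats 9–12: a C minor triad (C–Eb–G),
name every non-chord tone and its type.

G5 (beat 3) — escape tone; F5 (beat 6) — escape tone; D5 (beat 10) — escape tone.

The harmony at that moment is D diminished triad (D, F, Ab); G5 is not a chord tone.
It is approached by step up from F5 and left by leap down to D5.
Step in, leap out — an escape tone.
The harmony at that moment is G minor triad (G, Bb, D); F5 is not a chord tone.
It is approached by step down from G5 and left by leap up to Bb5.
Step in, leap out — an escape tone.
The harmony at that moment is C minor triad (C, Eb, G); D5 is not a chord tone.
It is approached by step down from Eb5 and left by leap up to G5.
Step in, leap out — an escape tone.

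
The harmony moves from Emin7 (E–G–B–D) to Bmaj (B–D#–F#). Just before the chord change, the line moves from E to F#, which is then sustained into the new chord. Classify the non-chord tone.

F# is an anticipation.

The harmony at that moment is E minor seventh chord (E, G, B, D); F# is not a chord tone.
It is approached by step up from E and then sustained as the same pitch into the next harmony.
Arriving early and becoming a chord tone when the harmony changes — an anticipation.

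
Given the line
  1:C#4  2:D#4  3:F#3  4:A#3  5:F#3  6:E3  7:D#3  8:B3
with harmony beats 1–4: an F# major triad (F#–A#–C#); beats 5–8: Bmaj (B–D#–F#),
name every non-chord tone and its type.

D#4 (beat 2) — escape tone; E3 (beat 6) — passing tone.

The harmony at that moment is F# major triad (F#, A#, C#); D#4 is not a chord tone.
It is approached by step up from C#4 and left by leap down to F#3.
Step in, leap out — an escape tone.
The harmony at that moment is B major triad (B, D#, F#); E3 is not a chord tone.
It is approached by step down from F#3 and left by step down to D#3.
Step in, step out in the same direction — a passing tone.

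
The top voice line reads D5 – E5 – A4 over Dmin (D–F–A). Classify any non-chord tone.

The harmony at that moment is D minor triad (D, F, A); E5 is not a chord tone.
It is approached by step up from D5 and left by leap down to A4.
Step in, leap out — an escape tone.

E5 is an escape tone.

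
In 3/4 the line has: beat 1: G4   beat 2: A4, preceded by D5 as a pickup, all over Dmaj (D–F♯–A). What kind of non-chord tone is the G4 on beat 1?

Appoggiatura.

The harmony at that moment is D major triad (D, F♯, A); G4 is not a chord tone.
It is approached by leap down from D5 and left by step up to A4.
Leap in, step out, metrically accented — an appoggiatura.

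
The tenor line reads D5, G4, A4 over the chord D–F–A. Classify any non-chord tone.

The harmony at that moment is D minor triad (D, F, A); G4 is not a chord tone.
It is approached by leap down from D5 and left by step up to A4.
Leap in, step out — an appoggiatura.

G4 is an appoggiatura.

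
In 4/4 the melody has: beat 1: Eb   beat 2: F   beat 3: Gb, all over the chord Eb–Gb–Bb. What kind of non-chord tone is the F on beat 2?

Passing tone.

The harmony at that moment is Eb minor triad (Eb, Gb, Bb); F is not a chord tone.
It is approached by step up from Eb and left by step up to Gb.
Step in, step out in the same direction — a passing tone.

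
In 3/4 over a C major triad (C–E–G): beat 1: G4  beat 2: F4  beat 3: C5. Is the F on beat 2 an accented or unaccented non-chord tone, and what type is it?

Unaccented escape tone.

The harmony at that moment is C major triad (C, E, G); F4 is not a chord tone.
It is approached by step down from G4 and left by leap up to C5.
Step in, leap out — an escape tone.
It falls on a weak beat, so it is unaccented.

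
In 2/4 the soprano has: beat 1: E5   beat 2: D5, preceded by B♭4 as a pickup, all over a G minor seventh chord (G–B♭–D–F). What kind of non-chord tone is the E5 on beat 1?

The harmony at that moment is G minor seventh chord (G, B♭, D, F); E5 is not a chord tone.
It is approached by leap up from B♭4 and left by step down to D5.
Leap in, step out, metrically accented — an appoggiatura.

Appoggiatura.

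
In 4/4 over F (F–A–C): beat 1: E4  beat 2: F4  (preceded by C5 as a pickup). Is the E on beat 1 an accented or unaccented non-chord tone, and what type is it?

The harmony at that moment is F major triad (F, A, C); E4 is not a chord tone.
It is approached by leap down from C5 and left by step up to F4.
Leap in, step out — an appoggiatura.
It falls on the downbeat, so it is accented.

Accented appoggiatura.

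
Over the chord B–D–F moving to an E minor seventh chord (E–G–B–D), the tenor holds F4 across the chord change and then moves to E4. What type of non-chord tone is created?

F4 is a suspension.

The harmony at that moment is E minor seventh chord (E, G, B, D); F4 is not a chord tone.
It is held over (the same pitch as the preceding F4) and left by step down to E4.
Held over from the previous chord and resolving down by step — a suspension.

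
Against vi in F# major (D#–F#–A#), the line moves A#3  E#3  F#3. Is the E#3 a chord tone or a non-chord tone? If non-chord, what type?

The harmony at that moment is D# minor triad (D#, F#, A#); E#3 is not a chord tone.
It is approached by leap down from A#3 and left by step up to F#3.
Leap in, step out — an appoggiatura.

Non-chord tone — an appoggiatura.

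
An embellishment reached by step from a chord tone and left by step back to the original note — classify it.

Approach: by step. Departure: by step in the opposite direction, back to the starting pitch.
Stepwise on both sides but reversing to return to the same chord tone — a neighbor tone. (Had it continued onward in the same direction it would be a passing tone instead.)

Neighbor tone.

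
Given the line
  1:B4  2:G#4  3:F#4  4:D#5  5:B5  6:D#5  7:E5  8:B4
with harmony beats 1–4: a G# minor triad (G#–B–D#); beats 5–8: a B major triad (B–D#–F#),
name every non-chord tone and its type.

F#4 (beat 3) — escape tone; E5 (beat 7) — escape tone.

The harmony at that moment is G# minor triad (G#, B, D#); F#4 is not a chord tone.
It is approached by step down from G#4 and left by leap up to D#5.
Step in, leap out — an escape tone.
The harmony at that moment is B major triad (B, D#, F#); E5 is not a chord tone.
It is approached by step up from D#5 and left by leap down to B4.
Step in, leap out — an escape tone.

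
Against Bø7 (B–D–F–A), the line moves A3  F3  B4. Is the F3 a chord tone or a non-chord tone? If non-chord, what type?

Chord tone (the fifth of B half-diminished seventh chord).

B half-diminished seventh chord contains B, D, F, A; F is the fifth, so it is a chord tone.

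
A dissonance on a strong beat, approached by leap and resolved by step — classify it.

Approach: by leap. Departure: by step. Metric position: strong.
Leap in, step out, in a metrically strong position — an appoggiatura. (It is the mirror image of the escape tone, which steps in and leaps out from a weak position.)

Appoggiatura.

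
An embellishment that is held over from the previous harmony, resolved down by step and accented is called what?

Approach: by preparation — the pitch is first a chord tone, then held (tied or repeated) while the harmony changes under it. Departure: down by step. Metric position: strong.
A prepared dissonance that resolves downward by step — a suspension. (The same figure resolving upward would be a retardation.)

Suspension.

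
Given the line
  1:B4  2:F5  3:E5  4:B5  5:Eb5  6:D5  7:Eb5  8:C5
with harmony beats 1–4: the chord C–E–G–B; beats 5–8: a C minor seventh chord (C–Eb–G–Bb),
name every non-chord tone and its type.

F5 (beat 2) — appoggiatura; D5 (beat 6) — neighbor tone.

The harmony at that moment is C major seventh chord (C, E, G, B); F5 is not a chord tone.
It is approached by leap up from B4 and left by step down to E5.
Leap in, step out — an appoggiatura.
The harmony at that moment is C minor seventh chord (C, Eb, G, Bb); D5 is not a chord tone.
It is approached by step down from Eb5 and left by step up to Eb5.
Step away and step back to the same note — a neighbor tone (lower neighbor).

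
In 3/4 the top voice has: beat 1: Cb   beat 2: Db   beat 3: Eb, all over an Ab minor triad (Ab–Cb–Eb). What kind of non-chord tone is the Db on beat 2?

Passing tone.

The harmony at that moment is Ab minor triad (Ab, Cb, Eb); Db is not a chord tone.
It is approached by step up from Cb and left by step up to Eb.
Step in, step out in the same direction — a passing tone.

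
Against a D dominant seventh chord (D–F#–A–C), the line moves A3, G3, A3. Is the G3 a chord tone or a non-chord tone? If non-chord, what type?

Non-chord tone — a neighbor tone.

The harmony at that moment is D dominant seventh chord (D, F#, A, C); G3 is not a chord tone.
It is approached by step down from A3 and left by step up to A3.
Step away and step back to the same note — a neighbor tone (lower neighbor).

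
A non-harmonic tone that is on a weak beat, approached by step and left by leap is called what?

Escape tone.

Approach: by step. Departure: by leap. Metric position: weak.
Step in, leap out, from a weak position — an escape tone (échappée). (It is the mirror image of the appoggiatura, which leaps in and steps out on a strong beat.)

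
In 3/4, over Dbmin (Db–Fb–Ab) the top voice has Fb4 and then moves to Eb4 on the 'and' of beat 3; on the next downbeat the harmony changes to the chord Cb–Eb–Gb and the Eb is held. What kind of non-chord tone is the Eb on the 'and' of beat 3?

The harmony at that moment is Db minor triad (Db, Fb, Ab); Eb4 is not a chord tone.
It is approached by step down from Fb4 and then sustained as the same pitch into the next harmony.
Arriving early and becoming a chord tone when the harmony changes — an anticipation.

Anticipation.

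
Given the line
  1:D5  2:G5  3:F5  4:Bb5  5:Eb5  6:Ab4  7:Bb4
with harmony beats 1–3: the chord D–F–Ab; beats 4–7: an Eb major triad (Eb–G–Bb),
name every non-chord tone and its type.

The harmony at that moment is D diminished triad (D, F, Ab); G5 is not a chord tone.
It is approached by leap up from D5 and left by step down to F5.
Leap in, step out — an appoggiatura.
The harmony at that moment is Eb major triad (Eb, G, Bb); Ab4 is not a chord tone.
It is approached by leap down from Eb5 and left by step up to Bb4.
Leap in, step out — an appoggiatura.

G5 (beat 2) — appoggiatura; Ab4 (beat 6) — appoggiatura.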